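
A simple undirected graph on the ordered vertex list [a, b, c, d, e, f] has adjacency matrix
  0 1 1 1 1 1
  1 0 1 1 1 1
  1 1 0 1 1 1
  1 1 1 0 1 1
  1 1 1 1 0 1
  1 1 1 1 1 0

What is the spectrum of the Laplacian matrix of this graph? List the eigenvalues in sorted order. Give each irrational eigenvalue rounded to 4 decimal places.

[0, 6, 6, 6, 6, 6]

Reading degrees in the order [a, b, c, d, e, f] gives [5, 5, 5, 5, 5, 5]; set D = diag(5, 5, 5, 5, 5, 5) and form L = D - A. Since every row of L sums to 0, the all-ones vector is in the kernel and 0 is an eigenvalue. The single zero eigenvalue shows the graph is connected. By the matrix-tree theorem the graph has (1/6) * product of the nonzero eigenvalues = 1296 spanning trees.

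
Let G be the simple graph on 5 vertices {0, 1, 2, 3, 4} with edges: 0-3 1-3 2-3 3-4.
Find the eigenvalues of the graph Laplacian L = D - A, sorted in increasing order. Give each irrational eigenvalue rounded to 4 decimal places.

Each diagonal entry of L is the vertex degree and each off-diagonal entry is -1 where an edge is present, 0 otherwise; in the order [0, 1, 2, 3, 4] the diagonal is [1, 1, 1, 4, 1]. Since every row of L sums to 0, the all-ones vector is in the kernel and 0 is an eigenvalue. The single zero eigenvalue shows the graph is connected. By the matrix-tree theorem the graph has (1/5) * product of the nonzero eigenvalues = 1 spanning tree.

[0, 1, 1, 1, 5]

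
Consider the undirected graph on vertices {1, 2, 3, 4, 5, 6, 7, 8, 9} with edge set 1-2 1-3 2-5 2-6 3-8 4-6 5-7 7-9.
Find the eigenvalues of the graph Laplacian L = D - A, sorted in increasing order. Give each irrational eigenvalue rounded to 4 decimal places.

[0, 0.1981, 0.3004, 1, 1.5550, 2.2391, 3, 3.2470, 4.4605]

Reading degrees in the order [1, 2, 3, 4, 5, 6, 7, 8, 9] gives [2, 3, 2, 1, 2, 2, 2, 1, 1]; set D = diag(2, 3, 2, 1, 2, 2, 2, 1, 1) and form L = D - A. Since every row of L sums to 0, the all-ones vector is in the kernel and 0 is an eigenvalue. By the matrix-tree theorem the graph has (1/9) * product of the nonzero eigenvalues = 1 spanning tree. There is one zero in the spectrum, matching the 1 component.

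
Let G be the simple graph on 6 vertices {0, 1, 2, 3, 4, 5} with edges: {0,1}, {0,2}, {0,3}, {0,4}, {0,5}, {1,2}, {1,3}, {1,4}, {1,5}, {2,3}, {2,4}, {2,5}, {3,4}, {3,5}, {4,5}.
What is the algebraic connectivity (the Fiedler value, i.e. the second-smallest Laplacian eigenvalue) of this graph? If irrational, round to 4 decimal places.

Each diagonal entry of L is the vertex degree and each off-diagonal entry is -1 where an edge is present, 0 otherwise; in the order [0, 1, 2, 3, 4, 5] the diagonal is [5, 5, 5, 5, 5, 5]. The sorted Laplacian eigenvalues are [0, 6, 6, 6, 6, 6]; the algebraic connectivity is the second entry, 6. The eigenvalues sum to 30, which equals trace(L) = 2|E|.

6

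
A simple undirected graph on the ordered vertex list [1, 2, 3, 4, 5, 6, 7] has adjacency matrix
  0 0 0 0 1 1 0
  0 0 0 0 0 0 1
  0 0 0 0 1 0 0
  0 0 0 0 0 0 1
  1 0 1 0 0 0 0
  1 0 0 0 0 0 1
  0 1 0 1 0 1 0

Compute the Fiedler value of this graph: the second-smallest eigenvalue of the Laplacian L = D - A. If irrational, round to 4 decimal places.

With the vertex order [1, 2, 3, 4, 5, 6, 7], the degrees are [2, 1, 1, 1, 2, 2, 3], giving D = diag(2, 1, 1, 1, 2, 2, 3) and L = D - A. The smallest Laplacian eigenvalue is always 0. The next one, lambda_2 = 0.2254, measures how hard the graph is to disconnect: larger values mean better connectivity. There is one zero in the spectrum, matching the 1 component. The eigenvalues sum to 12, which equals trace(L) = 2|E|.

0.2254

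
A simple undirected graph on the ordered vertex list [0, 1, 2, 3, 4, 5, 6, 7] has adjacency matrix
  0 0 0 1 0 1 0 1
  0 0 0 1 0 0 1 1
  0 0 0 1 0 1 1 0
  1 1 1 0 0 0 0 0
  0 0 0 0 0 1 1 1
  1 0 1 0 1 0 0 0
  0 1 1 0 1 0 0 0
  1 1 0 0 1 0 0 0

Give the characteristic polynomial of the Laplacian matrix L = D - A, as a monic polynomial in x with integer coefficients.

Each diagonal entry of L is the vertex degree and each off-diagonal entry is -1 where an edge is present, 0 otherwise; in the order [0, 1, 2, 3, 4, 5, 6, 7] the diagonal is [3, 3, 3, 3, 3, 3, 3, 3]. L has integer entries, so p(x) = det(xI - L) has integer coefficients. Expanding the determinant yields x^8 - 24x^7 + 240x^6 - 1296x^5 + 4080x^4 - 7488x^3 + 7424x^2 - 3072x. The coefficient of x^7 equals -trace(L) = -24, matching the sum of degrees. By the matrix-tree theorem the graph has (1/8) * product of the nonzero eigenvalues = 384 spanning trees.

x^8 - 24x^7 + 240x^6 - 1296x^5 + 4080x^4 - 7488x^3 + 7424x^2 - 3072x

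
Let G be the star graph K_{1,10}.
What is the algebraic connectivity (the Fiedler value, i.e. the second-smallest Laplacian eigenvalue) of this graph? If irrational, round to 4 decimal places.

The graph has 11 vertices and degree multiset [10, 1, 1, 1, 1, 1, 1, 1, 1, 1, 1]; D is the diagonal matrix of degrees and L = D - A. The sorted Laplacian eigenvalues are [0, 1, 1, 1, 1, 1, 1, 1, 1, 1, 11]; the algebraic connectivity is the second entry, 1. The largest eigenvalue, 11, is at most the vertex count 11. There is one zero in the spectrum, matching the 1 component.

1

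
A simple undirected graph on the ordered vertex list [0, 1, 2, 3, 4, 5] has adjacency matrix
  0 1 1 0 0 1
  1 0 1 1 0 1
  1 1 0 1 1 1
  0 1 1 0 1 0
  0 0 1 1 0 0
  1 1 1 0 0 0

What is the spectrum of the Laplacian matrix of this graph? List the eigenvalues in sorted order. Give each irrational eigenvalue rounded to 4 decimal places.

Reading degrees in the order [0, 1, 2, 3, 4, 5] gives [3, 4, 5, 3, 2, 3]; set D = diag(3, 4, 5, 3, 2, 3) and form L = D - A. The multiplicity of 0 as a Laplacian eigenvalue equals the number of connected components.

[0, 1.5188, 3.3111, 4, 5.1701, 6]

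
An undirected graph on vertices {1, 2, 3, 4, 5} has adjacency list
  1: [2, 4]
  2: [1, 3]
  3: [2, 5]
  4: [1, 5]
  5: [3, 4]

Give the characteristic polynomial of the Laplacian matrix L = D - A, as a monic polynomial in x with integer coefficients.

Each diagonal entry of L is the vertex degree and each off-diagonal entry is -1 where an edge is present, 0 otherwise; in the order [1, 2, 3, 4, 5] the diagonal is [2, 2, 2, 2, 2]. Computing det(xI - L) by cofactor expansion (or equivalently via sum-over-permutations) gives x^5 - 10x^4 + 35x^3 - 50x^2 + 25x. The constant term is 0 because L is singular (the all-ones vector lies in its kernel). There is one zero in the spectrum, matching the 1 component.

x^5 - 10x^4 + 35x^3 - 50x^2 + 25x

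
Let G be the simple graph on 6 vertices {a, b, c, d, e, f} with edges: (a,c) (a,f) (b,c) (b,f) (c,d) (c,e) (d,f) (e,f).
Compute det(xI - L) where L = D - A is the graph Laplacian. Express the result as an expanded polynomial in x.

x^6 - 16x^5 + 96x^4 - 272x^3 + 368x^2 - 192x

Reading degrees in the order [a, b, c, d, e, f] gives [2, 2, 4, 2, 2, 4]; set D = diag(2, 2, 4, 2, 2, 4) and form L = D - A. Computing det(xI - L) by cofactor expansion (or equivalently via sum-over-permutations) gives x^6 - 16x^5 + 96x^4 - 272x^3 + 368x^2 - 192x. The constant term is 0 because L is singular (the all-ones vector lies in its kernel).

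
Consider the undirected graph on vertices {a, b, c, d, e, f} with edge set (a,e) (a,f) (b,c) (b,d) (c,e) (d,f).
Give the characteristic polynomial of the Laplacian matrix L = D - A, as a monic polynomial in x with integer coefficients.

Each diagonal entry of L is the vertex degree and each off-diagonal entry is -1 where an edge is present, 0 otherwise; in the order [a, b, c, d, e, f] the diagonal is [2, 2, 2, 2, 2, 2]. The eigenvalues of L are [0, 1, 1, 3, 3, 4]; the characteristic polynomial is the product of (x - lambda_i), which multiplies out to x^6 - 12x^5 + 54x^4 - 112x^3 + 105x^2 - 36x. The coefficient of x^5 equals -trace(L) = -12, matching the sum of degrees. There is one zero in the spectrum, matching the 1 component.

x^6 - 12x^5 + 54x^4 - 112x^3 + 105x^2 - 36x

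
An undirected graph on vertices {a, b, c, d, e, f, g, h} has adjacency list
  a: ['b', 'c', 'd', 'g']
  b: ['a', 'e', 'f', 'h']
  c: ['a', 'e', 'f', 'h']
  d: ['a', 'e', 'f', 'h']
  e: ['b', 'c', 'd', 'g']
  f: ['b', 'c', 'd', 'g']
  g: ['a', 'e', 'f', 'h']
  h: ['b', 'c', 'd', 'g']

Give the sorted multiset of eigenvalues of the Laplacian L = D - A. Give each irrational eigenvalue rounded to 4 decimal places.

With the vertex order [a, b, c, d, e, f, g, h], the degrees are [4, 4, 4, 4, 4, 4, 4, 4], giving D = diag(4, 4, 4, 4, 4, 4, 4, 4) and L = D - A. Diagonalising L (or applying a numerical eigensolver to the 8x8 matrix) gives the spectrum above. The single zero eigenvalue shows the graph is connected. The eigenvalues sum to 32, which equals trace(L) = 2|E|.

[0, 4, 4, 4, 4, 4, 4, 8]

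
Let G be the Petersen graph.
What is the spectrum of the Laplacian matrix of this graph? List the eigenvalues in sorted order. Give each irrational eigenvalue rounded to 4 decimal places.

[0, 2, 2, 2, 2, 2, 5, 5, 5, 5]

The graph has 10 vertices and degree multiset [3, 3, 3, 3, 3, 3, 3, 3, 3, 3]; D is the diagonal matrix of degrees and L = D - A. The multiplicity of 0 as a Laplacian eigenvalue equals the number of connected components. The single zero eigenvalue shows the graph is connected.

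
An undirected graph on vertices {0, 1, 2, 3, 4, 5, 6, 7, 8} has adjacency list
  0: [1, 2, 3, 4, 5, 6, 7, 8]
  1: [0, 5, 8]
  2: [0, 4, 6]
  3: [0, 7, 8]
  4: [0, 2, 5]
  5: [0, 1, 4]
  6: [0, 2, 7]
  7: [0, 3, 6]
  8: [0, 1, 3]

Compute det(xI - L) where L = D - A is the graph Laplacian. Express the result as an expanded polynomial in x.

x^9 - 32x^8 + 428x^7 - 3136x^6 + 13786x^5 - 37232x^4 + 60276x^3 - 53424x^2 + 19845x

With the vertex order [0, 1, 2, 3, 4, 5, 6, 7, 8], the degrees are [8, 3, 3, 3, 3, 3, 3, 3, 3], giving D = diag(8, 3, 3, 3, 3, 3, 3, 3, 3) and L = D - A. L has integer entries, so p(x) = det(xI - L) has integer coefficients. Expanding the determinant yields x^9 - 32x^8 + 428x^7 - 3136x^6 + 13786x^5 - 37232x^4 + 60276x^3 - 53424x^2 + 19845x. Since p(0) = det(-L) = 0, x divides p(x).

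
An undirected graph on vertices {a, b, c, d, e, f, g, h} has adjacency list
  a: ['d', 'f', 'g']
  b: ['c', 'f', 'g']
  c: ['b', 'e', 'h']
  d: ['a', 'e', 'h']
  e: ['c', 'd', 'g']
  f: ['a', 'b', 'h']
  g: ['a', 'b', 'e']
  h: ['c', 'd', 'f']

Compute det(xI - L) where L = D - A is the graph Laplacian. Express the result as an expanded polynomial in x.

With the vertex order [a, b, c, d, e, f, g, h], the degrees are [3, 3, 3, 3, 3, 3, 3, 3], giving D = diag(3, 3, 3, 3, 3, 3, 3, 3) and L = D - A. The eigenvalues of L are [0, 2, 2, 2, 4, 4, 4, 6]; the characteristic polynomial is the product of (x - lambda_i), which multiplies out to x^8 - 24x^7 + 240x^6 - 1296x^5 + 4080x^4 - 7488x^3 + 7424x^2 - 3072x. The constant term is 0 because L is singular (the all-ones vector lies in its kernel).

x^8 - 24x^7 + 240x^6 - 1296x^5 + 4080x^4 - 7488x^3 + 7424x^2 - 3072x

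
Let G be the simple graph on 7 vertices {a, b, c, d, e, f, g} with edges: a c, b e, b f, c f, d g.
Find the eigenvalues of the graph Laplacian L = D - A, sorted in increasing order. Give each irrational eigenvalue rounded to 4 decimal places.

Each diagonal entry of L is the vertex degree and each off-diagonal entry is -1 where an edge is present, 0 otherwise; in the order [a, b, c, d, e, f, g] the diagonal is [1, 2, 2, 1, 1, 2, 1]. Since every row of L sums to 0, the all-ones vector is in the kernel and 0 is an eigenvalue. The 2 zero eigenvalues correspond to the 2 connected components.

[0, 0, 0.3820, 1.3820, 2, 2.6180, 3.6180]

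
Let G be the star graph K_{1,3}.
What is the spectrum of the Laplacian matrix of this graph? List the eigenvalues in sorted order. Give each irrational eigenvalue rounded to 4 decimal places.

The graph has 4 vertices and degree multiset [3, 1, 1, 1]; D is the diagonal matrix of degrees and L = D - A. L is symmetric positive semidefinite, so every eigenvalue is real and nonnegative. The single zero eigenvalue shows the graph is connected. The largest eigenvalue, 4, is at most the vertex count 4. By the matrix-tree theorem the graph has (1/4) * product of the nonzero eigenvalues = 1 spanning tree.

[0, 1, 1, 4]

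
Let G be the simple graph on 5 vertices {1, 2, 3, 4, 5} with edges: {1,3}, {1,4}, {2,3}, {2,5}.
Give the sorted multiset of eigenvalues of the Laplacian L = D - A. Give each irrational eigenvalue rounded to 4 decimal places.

[0, 0.3820, 1.3820, 2.6180, 3.6180]

With the vertex order [1, 2, 3, 4, 5], the degrees are [2, 2, 2, 1, 1], giving D = diag(2, 2, 2, 1, 1) and L = D - A. Diagonalising L (or applying a numerical eigensolver to the 5x5 matrix) gives the spectrum above. The single zero eigenvalue shows the graph is connected. The eigenvalues sum to 8, which equals trace(L) = 2|E|.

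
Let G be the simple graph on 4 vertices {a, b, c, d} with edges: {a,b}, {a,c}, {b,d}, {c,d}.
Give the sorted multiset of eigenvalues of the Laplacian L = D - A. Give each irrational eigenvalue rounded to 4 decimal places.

With the vertex order [a, b, c, d], the degrees are [2, 2, 2, 2], giving D = diag(2, 2, 2, 2) and L = D - A. Diagonalising L (or applying a numerical eigensolver to the 4x4 matrix) gives the spectrum above. The single zero eigenvalue shows the graph is connected.

[0, 2, 2, 4]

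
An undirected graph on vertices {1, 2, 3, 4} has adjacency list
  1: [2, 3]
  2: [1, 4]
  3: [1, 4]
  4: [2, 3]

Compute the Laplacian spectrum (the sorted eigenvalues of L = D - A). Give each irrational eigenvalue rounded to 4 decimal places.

[0, 2, 2, 4]

With the vertex order [1, 2, 3, 4], the degrees are [2, 2, 2, 2], giving D = diag(2, 2, 2, 2) and L = D - A. The multiplicity of 0 as a Laplacian eigenvalue equals the number of connected components. The single zero eigenvalue shows the graph is connected. By the matrix-tree theorem the graph has (1/4) * product of the nonzero eigenvalues = 4 spanning trees. The eigenvalues sum to 8, which equals trace(L) = 2|E|.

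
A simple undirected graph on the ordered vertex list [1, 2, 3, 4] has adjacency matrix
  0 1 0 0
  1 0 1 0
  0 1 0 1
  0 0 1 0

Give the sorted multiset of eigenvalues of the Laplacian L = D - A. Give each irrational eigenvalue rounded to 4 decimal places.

[0, 0.5858, 2, 3.4142]

Each diagonal entry of L is the vertex degree and each off-diagonal entry is -1 where an edge is present, 0 otherwise; in the order [1, 2, 3, 4] the diagonal is [1, 2, 2, 1]. Since every row of L sums to 0, the all-ones vector is in the kernel and 0 is an eigenvalue. The single zero eigenvalue shows the graph is connected. By the matrix-tree theorem the graph has (1/4) * product of the nonzero eigenvalues = 1 spanning tree.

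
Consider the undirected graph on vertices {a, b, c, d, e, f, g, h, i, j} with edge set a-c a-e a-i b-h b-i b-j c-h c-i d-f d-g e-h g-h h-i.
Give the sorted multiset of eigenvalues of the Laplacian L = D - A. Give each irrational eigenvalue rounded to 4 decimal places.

[0, 0.2430, 0.7007, 1.4627, 2.0583, 2.8550, 3.2173, 3.9595, 5.1481, 6.3554]

Reading degrees in the order [a, b, c, d, e, f, g, h, i, j] gives [3, 3, 3, 2, 2, 1, 2, 5, 4, 1]; set D = diag(3, 3, 3, 2, 2, 1, 2, 5, 4, 1) and form L = D - A. Diagonalising L (or applying a numerical eigensolver to the 10x10 matrix) gives the spectrum above. The single zero eigenvalue shows the graph is connected.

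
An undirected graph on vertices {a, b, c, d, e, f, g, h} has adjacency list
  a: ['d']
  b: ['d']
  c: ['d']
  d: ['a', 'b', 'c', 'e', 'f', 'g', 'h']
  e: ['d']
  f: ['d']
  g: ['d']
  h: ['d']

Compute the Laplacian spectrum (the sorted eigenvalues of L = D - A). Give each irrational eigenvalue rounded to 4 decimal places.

With the vertex order [a, b, c, d, e, f, g, h], the degrees are [1, 1, 1, 7, 1, 1, 1, 1], giving D = diag(1, 1, 1, 7, 1, 1, 1, 1) and L = D - A. L is symmetric positive semidefinite, so every eigenvalue is real and nonnegative. The single zero eigenvalue shows the graph is connected. The largest eigenvalue, 8, is at most the vertex count 8. The eigenvalues sum to 14, which equals trace(L) = 2|E|.

[0, 1, 1, 1, 1, 1, 1, 8]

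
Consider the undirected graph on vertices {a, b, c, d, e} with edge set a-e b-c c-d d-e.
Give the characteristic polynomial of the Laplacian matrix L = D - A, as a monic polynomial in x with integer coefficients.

x^5 - 8x^4 + 21x^3 - 20x^2 + 5x

With the vertex order [a, b, c, d, e], the degrees are [1, 1, 2, 2, 2], giving D = diag(1, 1, 2, 2, 2) and L = D - A. Computing det(xI - L) by cofactor expansion (or equivalently via sum-over-permutations) gives x^5 - 8x^4 + 21x^3 - 20x^2 + 5x. The constant term is 0 because L is singular (the all-ones vector lies in its kernel). The largest eigenvalue, 3.6180, is at most the vertex count 5.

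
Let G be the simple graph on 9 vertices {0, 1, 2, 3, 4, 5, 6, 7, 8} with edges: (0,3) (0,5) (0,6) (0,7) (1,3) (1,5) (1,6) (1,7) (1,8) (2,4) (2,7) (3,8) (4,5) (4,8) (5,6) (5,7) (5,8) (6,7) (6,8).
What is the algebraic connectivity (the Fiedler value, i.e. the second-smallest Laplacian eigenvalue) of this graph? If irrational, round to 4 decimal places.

1.4781

With the vertex order [0, 1, 2, 3, 4, 5, 6, 7, 8], the degrees are [4, 5, 2, 3, 3, 6, 5, 5, 5], giving D = diag(4, 5, 2, 3, 3, 6, 5, 5, 5) and L = D - A. The sorted Laplacian eigenvalues are [0, 1.4781, 2.9258, 3.1472, 4.1787, 5.6838, 6.5686, 6.7027, 7.3150]; the algebraic connectivity is the second entry, 1.4781.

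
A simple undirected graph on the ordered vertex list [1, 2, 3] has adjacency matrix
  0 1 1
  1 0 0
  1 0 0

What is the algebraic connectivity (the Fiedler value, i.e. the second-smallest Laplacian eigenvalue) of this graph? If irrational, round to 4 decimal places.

Reading degrees in the order [1, 2, 3] gives [2, 1, 1]; set D = diag(2, 1, 1) and form L = D - A. The smallest Laplacian eigenvalue is always 0. The next one, lambda_2 = 1, measures how hard the graph is to disconnect: larger values mean better connectivity. The eigenvalues sum to 4, which equals trace(L) = 2|E|. The largest eigenvalue, 3, is at most the vertex count 3.

1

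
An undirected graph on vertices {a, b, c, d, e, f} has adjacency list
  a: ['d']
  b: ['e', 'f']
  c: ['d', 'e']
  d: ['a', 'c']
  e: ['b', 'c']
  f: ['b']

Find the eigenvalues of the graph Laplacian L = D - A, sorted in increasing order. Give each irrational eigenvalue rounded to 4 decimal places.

With the vertex order [a, b, c, d, e, f], the degrees are [1, 2, 2, 2, 2, 1], giving D = diag(1, 2, 2, 2, 2, 1) and L = D - A. The multiplicity of 0 as a Laplacian eigenvalue equals the number of connected components. The single zero eigenvalue shows the graph is connected.

[0, 0.2679, 1, 2, 3, 3.7321]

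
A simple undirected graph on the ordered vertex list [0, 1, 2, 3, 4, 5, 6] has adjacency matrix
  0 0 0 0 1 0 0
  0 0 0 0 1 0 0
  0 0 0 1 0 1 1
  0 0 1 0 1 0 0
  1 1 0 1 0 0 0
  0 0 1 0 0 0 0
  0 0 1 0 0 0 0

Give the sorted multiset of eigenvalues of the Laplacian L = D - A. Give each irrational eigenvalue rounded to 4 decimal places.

[0, 0.2679, 1, 1, 1.5858, 3.7321, 4.4142]

Reading degrees in the order [0, 1, 2, 3, 4, 5, 6] gives [1, 1, 3, 2, 3, 1, 1]; set D = diag(1, 1, 3, 2, 3, 1, 1) and form L = D - A. Diagonalising L (or applying a numerical eigensolver to the 7x7 matrix) gives the spectrum above. The eigenvalues sum to 12, which equals trace(L) = 2|E|.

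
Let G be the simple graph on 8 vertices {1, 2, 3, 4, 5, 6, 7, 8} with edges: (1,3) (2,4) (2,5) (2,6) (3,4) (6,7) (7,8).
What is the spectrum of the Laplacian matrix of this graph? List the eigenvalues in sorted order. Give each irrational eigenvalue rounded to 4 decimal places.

[0, 0.1981, 0.4915, 1.3204, 1.5550, 2.8258, 3.2470, 4.3623]

With the vertex order [1, 2, 3, 4, 5, 6, 7, 8], the degrees are [1, 3, 2, 2, 1, 2, 2, 1], giving D = diag(1, 3, 2, 2, 1, 2, 2, 1) and L = D - A. L is symmetric positive semidefinite, so every eigenvalue is real and nonnegative. The single zero eigenvalue shows the graph is connected.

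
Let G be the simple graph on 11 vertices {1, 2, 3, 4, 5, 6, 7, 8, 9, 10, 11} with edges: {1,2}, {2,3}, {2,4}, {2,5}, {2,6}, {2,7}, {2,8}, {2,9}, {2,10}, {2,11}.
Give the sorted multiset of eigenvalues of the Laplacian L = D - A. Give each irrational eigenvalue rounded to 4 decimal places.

[0, 1, 1, 1, 1, 1, 1, 1, 1, 1, 11]

Reading degrees in the order [1, 2, 3, 4, 5, 6, 7, 8, 9, 10, 11] gives [1, 10, 1, 1, 1, 1, 1, 1, 1, 1, 1]; set D = diag(1, 10, 1, 1, 1, 1, 1, 1, 1, 1, 1) and form L = D - A. The multiplicity of 0 as a Laplacian eigenvalue equals the number of connected components. The largest eigenvalue, 11, is at most the vertex count 11. The eigenvalues sum to 20, which equals trace(L) = 2|E|.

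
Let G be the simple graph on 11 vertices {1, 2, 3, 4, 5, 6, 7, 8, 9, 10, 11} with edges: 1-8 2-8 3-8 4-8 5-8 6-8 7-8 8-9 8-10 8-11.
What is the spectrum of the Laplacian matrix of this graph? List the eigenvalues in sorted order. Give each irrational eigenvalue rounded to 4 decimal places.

Each diagonal entry of L is the vertex degree and each off-diagonal entry is -1 where an edge is present, 0 otherwise; in the order [1, 2, 3, 4, 5, 6, 7, 8, 9, 10, 11] the diagonal is [1, 1, 1, 1, 1, 1, 1, 10, 1, 1, 1]. The multiplicity of 0 as a Laplacian eigenvalue equals the number of connected components. There is one zero in the spectrum, matching the 1 component. The eigenvalues sum to 20, which equals trace(L) = 2|E|.

[0, 1, 1, 1, 1, 1, 1, 1, 1, 1, 11]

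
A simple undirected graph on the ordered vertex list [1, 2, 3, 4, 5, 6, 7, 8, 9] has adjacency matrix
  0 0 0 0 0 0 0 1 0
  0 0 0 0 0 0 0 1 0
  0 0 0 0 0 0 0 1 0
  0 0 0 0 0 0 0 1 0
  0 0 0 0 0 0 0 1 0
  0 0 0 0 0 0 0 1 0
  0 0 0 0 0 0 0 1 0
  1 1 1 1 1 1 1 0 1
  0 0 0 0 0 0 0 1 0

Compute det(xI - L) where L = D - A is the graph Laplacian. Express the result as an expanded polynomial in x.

x^9 - 16x^8 + 84x^7 - 224x^6 + 350x^5 - 336x^4 + 196x^3 - 64x^2 + 9x

Reading degrees in the order [1, 2, 3, 4, 5, 6, 7, 8, 9] gives [1, 1, 1, 1, 1, 1, 1, 8, 1]; set D = diag(1, 1, 1, 1, 1, 1, 1, 8, 1) and form L = D - A. L has integer entries, so p(x) = det(xI - L) has integer coefficients. Expanding the determinant yields x^9 - 16x^8 + 84x^7 - 224x^6 + 350x^5 - 336x^4 + 196x^3 - 64x^2 + 9x. Since p(0) = det(-L) = 0, x divides p(x). There is one zero in the spectrum, matching the 1 component.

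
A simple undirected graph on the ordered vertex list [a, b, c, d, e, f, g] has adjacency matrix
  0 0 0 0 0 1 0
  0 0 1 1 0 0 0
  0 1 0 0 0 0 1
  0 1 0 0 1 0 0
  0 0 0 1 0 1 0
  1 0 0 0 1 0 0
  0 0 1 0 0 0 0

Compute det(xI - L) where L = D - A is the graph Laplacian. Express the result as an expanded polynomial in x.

With the vertex order [a, b, c, d, e, f, g], the degrees are [1, 2, 2, 2, 2, 2, 1], giving D = diag(1, 2, 2, 2, 2, 2, 1) and L = D - A. L has integer entries, so p(x) = det(xI - L) has integer coefficients. Expanding the determinant yields x^7 - 12x^6 + 55x^5 - 120x^4 + 126x^3 - 56x^2 + 7x. The coefficient of x^6 equals -trace(L) = -12, matching the sum of degrees. By the matrix-tree theorem the graph has (1/7) * product of the nonzero eigenvalues = 1 spanning tree.

x^7 - 12x^6 + 55x^5 - 120x^4 + 126x^3 - 56x^2 + 7x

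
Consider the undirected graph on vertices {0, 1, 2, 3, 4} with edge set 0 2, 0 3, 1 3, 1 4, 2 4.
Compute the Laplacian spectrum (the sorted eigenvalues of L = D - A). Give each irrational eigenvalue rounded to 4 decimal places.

[0, 1.3820, 1.3820, 3.6180, 3.6180]

With the vertex order [0, 1, 2, 3, 4], the degrees are [2, 2, 2, 2, 2], giving D = diag(2, 2, 2, 2, 2) and L = D - A. Since every row of L sums to 0, the all-ones vector is in the kernel and 0 is an eigenvalue. By the matrix-tree theorem the graph has (1/5) * product of the nonzero eigenvalues = 5 spanning trees. The largest eigenvalue, 3.6180, is at most the vertex count 5.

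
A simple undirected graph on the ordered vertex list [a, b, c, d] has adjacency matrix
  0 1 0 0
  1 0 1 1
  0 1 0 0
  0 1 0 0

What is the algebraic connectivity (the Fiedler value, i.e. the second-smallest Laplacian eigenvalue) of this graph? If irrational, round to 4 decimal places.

1

With the vertex order [a, b, c, d], the degrees are [1, 3, 1, 1], giving D = diag(1, 3, 1, 1) and L = D - A. The smallest Laplacian eigenvalue is always 0. The next one, lambda_2 = 1, measures how hard the graph is to disconnect: larger values mean better connectivity. The largest eigenvalue, 4, is at most the vertex count 4.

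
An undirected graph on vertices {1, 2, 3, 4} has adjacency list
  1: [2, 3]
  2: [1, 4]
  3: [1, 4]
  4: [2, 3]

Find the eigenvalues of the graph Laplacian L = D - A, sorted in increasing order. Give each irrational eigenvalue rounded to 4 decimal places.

Each diagonal entry of L is the vertex degree and each off-diagonal entry is -1 where an edge is present, 0 otherwise; in the order [1, 2, 3, 4] the diagonal is [2, 2, 2, 2]. Diagonalising L (or applying a numerical eigensolver to the 4x4 matrix) gives the spectrum above. The single zero eigenvalue shows the graph is connected. There is one zero in the spectrum, matching the 1 component.

[0, 2, 2, 4]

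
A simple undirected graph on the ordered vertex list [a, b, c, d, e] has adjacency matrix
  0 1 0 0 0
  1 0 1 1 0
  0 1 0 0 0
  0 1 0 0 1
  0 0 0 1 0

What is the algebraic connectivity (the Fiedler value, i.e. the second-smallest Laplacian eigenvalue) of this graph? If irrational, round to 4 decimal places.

0.5188

Reading degrees in the order [a, b, c, d, e] gives [1, 3, 1, 2, 1]; set D = diag(1, 3, 1, 2, 1) and form L = D - A. Computing the eigenvalues of L and sorting gives [0, 0.5188, 1, 2.3111, 4.1701]. The Fiedler value lambda_2 = 0.5188 is strictly positive, so the graph is connected. The largest eigenvalue, 4.1701, is at most the vertex count 5.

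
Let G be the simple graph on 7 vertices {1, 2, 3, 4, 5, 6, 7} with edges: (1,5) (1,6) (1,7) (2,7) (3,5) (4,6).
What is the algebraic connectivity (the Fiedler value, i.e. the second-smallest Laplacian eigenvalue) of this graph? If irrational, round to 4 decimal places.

0.3820

Each diagonal entry of L is the vertex degree and each off-diagonal entry is -1 where an edge is present, 0 otherwise; in the order [1, 2, 3, 4, 5, 6, 7] the diagonal is [3, 1, 1, 1, 2, 2, 2]. The smallest Laplacian eigenvalue is always 0. The next one, lambda_2 = 0.3820, measures how hard the graph is to disconnect: larger values mean better connectivity. The eigenvalues sum to 12, which equals trace(L) = 2|E|.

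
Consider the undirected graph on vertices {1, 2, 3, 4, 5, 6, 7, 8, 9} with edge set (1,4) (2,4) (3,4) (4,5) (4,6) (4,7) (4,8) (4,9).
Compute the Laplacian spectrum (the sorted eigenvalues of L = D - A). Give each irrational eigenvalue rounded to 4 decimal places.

Each diagonal entry of L is the vertex degree and each off-diagonal entry is -1 where an edge is present, 0 otherwise; in the order [1, 2, 3, 4, 5, 6, 7, 8, 9] the diagonal is [1, 1, 1, 8, 1, 1, 1, 1, 1]. The multiplicity of 0 as a Laplacian eigenvalue equals the number of connected components. The eigenvalues sum to 16, which equals trace(L) = 2|E|.

[0, 1, 1, 1, 1, 1, 1, 1, 9]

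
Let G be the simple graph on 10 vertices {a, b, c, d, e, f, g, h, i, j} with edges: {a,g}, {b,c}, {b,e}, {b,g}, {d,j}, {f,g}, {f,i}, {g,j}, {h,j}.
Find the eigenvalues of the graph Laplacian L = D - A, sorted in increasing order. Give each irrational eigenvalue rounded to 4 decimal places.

[0, 0.2679, 0.3426, 0.7482, 1, 1, 2.2345, 3.1746, 3.7321, 5.5002]

Reading degrees in the order [a, b, c, d, e, f, g, h, i, j] gives [1, 3, 1, 1, 1, 2, 4, 1, 1, 3]; set D = diag(1, 3, 1, 1, 1, 2, 4, 1, 1, 3) and form L = D - A. The multiplicity of 0 as a Laplacian eigenvalue equals the number of connected components. By the matrix-tree theorem the graph has (1/10) * product of the nonzero eigenvalues = 1 spanning tree.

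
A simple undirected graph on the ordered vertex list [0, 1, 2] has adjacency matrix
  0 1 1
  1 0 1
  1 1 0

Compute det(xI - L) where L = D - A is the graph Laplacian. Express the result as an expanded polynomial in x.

x^3 - 6x^2 + 9x

With the vertex order [0, 1, 2], the degrees are [2, 2, 2], giving D = diag(2, 2, 2) and L = D - A. Computing det(xI - L) by cofactor expansion (or equivalently via sum-over-permutations) gives x^3 - 6x^2 + 9x. Since p(0) = det(-L) = 0, x divides p(x). The eigenvalues sum to 6, which equals trace(L) = 2|E|.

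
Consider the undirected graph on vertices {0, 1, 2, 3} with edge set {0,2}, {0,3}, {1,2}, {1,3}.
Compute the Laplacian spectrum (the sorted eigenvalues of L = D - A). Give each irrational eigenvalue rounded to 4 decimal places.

Reading degrees in the order [0, 1, 2, 3] gives [2, 2, 2, 2]; set D = diag(2, 2, 2, 2) and form L = D - A. L is symmetric positive semidefinite, so every eigenvalue is real and nonnegative. The single zero eigenvalue shows the graph is connected. By the matrix-tree theorem the graph has (1/4) * product of the nonzero eigenvalues = 4 spanning trees.

[0, 2, 2, 4]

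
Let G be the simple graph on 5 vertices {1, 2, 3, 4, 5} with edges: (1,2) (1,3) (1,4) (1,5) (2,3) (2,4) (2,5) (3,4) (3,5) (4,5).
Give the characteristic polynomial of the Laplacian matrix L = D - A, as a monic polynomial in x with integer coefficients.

x^5 - 20x^4 + 150x^3 - 500x^2 + 625x

Each diagonal entry of L is the vertex degree and each off-diagonal entry is -1 where an edge is present, 0 otherwise; in the order [1, 2, 3, 4, 5] the diagonal is [4, 4, 4, 4, 4]. Computing det(xI - L) by cofactor expansion (or equivalently via sum-over-permutations) gives x^5 - 20x^4 + 150x^3 - 500x^2 + 625x. Since p(0) = det(-L) = 0, x divides p(x).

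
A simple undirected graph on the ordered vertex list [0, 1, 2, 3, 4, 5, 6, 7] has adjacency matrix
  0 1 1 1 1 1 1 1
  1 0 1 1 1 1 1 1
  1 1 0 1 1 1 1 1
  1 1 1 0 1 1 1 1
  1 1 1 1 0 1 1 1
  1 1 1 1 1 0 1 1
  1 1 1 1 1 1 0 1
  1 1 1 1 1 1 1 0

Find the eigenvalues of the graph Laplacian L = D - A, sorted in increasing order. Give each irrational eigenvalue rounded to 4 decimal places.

[0, 8, 8, 8, 8, 8, 8, 8]

With the vertex order [0, 1, 2, 3, 4, 5, 6, 7], the degrees are [7, 7, 7, 7, 7, 7, 7, 7], giving D = diag(7, 7, 7, 7, 7, 7, 7, 7) and L = D - A. Diagonalising L (or applying a numerical eigensolver to the 8x8 matrix) gives the spectrum above. The single zero eigenvalue shows the graph is connected.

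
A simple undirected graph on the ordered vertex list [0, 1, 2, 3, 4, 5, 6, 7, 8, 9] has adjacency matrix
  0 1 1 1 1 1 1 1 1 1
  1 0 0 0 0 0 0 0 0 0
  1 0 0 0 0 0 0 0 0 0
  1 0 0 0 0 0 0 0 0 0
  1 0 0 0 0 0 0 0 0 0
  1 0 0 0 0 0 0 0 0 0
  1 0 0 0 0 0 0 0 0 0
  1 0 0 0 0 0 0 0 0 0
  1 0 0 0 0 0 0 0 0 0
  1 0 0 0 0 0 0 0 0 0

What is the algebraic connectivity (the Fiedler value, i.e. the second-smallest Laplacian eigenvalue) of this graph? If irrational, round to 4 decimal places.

With the vertex order [0, 1, 2, 3, 4, 5, 6, 7, 8, 9], the degrees are [9, 1, 1, 1, 1, 1, 1, 1, 1, 1], giving D = diag(9, 1, 1, 1, 1, 1, 1, 1, 1, 1) and L = D - A. The sorted Laplacian eigenvalues are [0, 1, 1, 1, 1, 1, 1, 1, 1, 10]; the algebraic connectivity is the second entry, 1. The largest eigenvalue, 10, is at most the vertex count 10.

1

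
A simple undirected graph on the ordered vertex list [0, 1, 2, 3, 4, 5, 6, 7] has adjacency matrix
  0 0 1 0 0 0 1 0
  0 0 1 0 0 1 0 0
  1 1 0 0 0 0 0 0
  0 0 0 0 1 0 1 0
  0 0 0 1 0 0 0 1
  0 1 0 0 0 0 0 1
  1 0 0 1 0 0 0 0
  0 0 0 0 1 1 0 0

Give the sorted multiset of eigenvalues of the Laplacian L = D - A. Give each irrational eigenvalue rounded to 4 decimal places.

[0, 0.5858, 0.5858, 2, 2, 3.4142, 3.4142, 4]

Each diagonal entry of L is the vertex degree and each off-diagonal entry is -1 where an edge is present, 0 otherwise; in the order [0, 1, 2, 3, 4, 5, 6, 7] the diagonal is [2, 2, 2, 2, 2, 2, 2, 2]. Diagonalising L (or applying a numerical eigensolver to the 8x8 matrix) gives the spectrum above. The largest eigenvalue, 4, is at most the vertex count 8.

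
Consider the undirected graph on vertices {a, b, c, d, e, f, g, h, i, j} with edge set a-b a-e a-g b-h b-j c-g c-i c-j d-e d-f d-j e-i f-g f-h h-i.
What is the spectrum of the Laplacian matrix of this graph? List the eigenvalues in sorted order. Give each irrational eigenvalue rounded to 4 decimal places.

[0, 2, 2, 2, 2, 2, 5, 5, 5, 5]

Reading degrees in the order [a, b, c, d, e, f, g, h, i, j] gives [3, 3, 3, 3, 3, 3, 3, 3, 3, 3]; set D = diag(3, 3, 3, 3, 3, 3, 3, 3, 3, 3) and form L = D - A. Diagonalising L (or applying a numerical eigensolver to the 10x10 matrix) gives the spectrum above. The eigenvalues sum to 30, which equals trace(L) = 2|E|.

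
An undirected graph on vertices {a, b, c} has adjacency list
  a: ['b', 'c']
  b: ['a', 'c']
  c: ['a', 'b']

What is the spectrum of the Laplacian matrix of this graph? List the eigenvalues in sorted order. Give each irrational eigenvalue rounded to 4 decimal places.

Each diagonal entry of L is the vertex degree and each off-diagonal entry is -1 where an edge is present, 0 otherwise; in the order [a, b, c] the diagonal is [2, 2, 2]. L is symmetric positive semidefinite, so every eigenvalue is real and nonnegative. The eigenvalues sum to 6, which equals trace(L) = 2|E|.

[0, 3, 3]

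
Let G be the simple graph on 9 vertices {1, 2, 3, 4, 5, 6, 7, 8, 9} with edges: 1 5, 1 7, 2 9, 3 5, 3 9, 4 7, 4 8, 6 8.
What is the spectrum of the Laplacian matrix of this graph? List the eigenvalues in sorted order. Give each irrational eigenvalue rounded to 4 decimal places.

[0, 0.1206, 0.4679, 1, 1.6527, 2.3473, 3, 3.5321, 3.8794]

Reading degrees in the order [1, 2, 3, 4, 5, 6, 7, 8, 9] gives [2, 1, 2, 2, 2, 1, 2, 2, 2]; set D = diag(2, 1, 2, 2, 2, 1, 2, 2, 2) and form L = D - A. Diagonalising L (or applying a numerical eigensolver to the 9x9 matrix) gives the spectrum above. By the matrix-tree theorem the graph has (1/9) * product of the nonzero eigenvalues = 1 spanning tree.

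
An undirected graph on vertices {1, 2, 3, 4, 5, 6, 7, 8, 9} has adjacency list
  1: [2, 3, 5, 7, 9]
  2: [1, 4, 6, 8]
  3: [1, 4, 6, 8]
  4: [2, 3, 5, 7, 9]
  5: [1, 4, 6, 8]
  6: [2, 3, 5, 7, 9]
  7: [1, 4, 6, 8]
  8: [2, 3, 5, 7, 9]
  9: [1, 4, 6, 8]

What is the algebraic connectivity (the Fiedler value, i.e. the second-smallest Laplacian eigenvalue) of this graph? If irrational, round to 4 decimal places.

4

With the vertex order [1, 2, 3, 4, 5, 6, 7, 8, 9], the degrees are [5, 4, 4, 5, 4, 5, 4, 5, 4], giving D = diag(5, 4, 4, 5, 4, 5, 4, 5, 4) and L = D - A. Computing the eigenvalues of L and sorting gives [0, 4, 4, 4, 4, 5, 5, 5, 9]. The Fiedler value lambda_2 = 4 is strictly positive, so the graph is connected. The largest eigenvalue, 9, is at most the vertex count 9.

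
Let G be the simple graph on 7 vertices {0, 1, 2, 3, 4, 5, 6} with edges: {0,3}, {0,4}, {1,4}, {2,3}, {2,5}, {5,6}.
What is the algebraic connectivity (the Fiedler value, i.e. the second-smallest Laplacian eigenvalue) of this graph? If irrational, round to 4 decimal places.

Reading degrees in the order [0, 1, 2, 3, 4, 5, 6] gives [2, 1, 2, 2, 2, 2, 1]; set D = diag(2, 1, 2, 2, 2, 2, 1) and form L = D - A. The smallest Laplacian eigenvalue is always 0. The next one, lambda_2 = 0.1981, measures how hard the graph is to disconnect: larger values mean better connectivity. There is one zero in the spectrum, matching the 1 component.

0.1981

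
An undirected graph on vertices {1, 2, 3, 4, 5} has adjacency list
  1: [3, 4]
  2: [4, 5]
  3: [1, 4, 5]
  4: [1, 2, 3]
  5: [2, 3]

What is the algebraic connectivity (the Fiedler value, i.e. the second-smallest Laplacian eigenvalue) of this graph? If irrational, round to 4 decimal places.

1.3820

With the vertex order [1, 2, 3, 4, 5], the degrees are [2, 2, 3, 3, 2], giving D = diag(2, 2, 3, 3, 2) and L = D - A. The sorted Laplacian eigenvalues are [0, 1.3820, 2.3820, 3.6180, 4.6180]; the algebraic connectivity is the second entry, 1.3820. By the matrix-tree theorem the graph has (1/5) * product of the nonzero eigenvalues = 11 spanning trees.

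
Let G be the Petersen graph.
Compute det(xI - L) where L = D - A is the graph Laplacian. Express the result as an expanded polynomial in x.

x^10 - 30x^9 + 390x^8 - 2880x^7 + 13305x^6 - 39882x^5 + 77640x^4 - 94800x^3 + 66000x^2 - 20000x

The graph has 10 vertices and degree multiset [3, 3, 3, 3, 3, 3, 3, 3, 3, 3]; D is the diagonal matrix of degrees and L = D - A. L has integer entries, so p(x) = det(xI - L) has integer coefficients. Expanding the determinant yields x^10 - 30x^9 + 390x^8 - 2880x^7 + 13305x^6 - 39882x^5 + 77640x^4 - 94800x^3 + 66000x^2 - 20000x. Since p(0) = det(-L) = 0, x divides p(x).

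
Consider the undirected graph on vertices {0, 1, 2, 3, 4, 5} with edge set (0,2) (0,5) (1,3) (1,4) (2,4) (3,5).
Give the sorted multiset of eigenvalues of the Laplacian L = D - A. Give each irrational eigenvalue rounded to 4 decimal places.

[0, 1, 1, 3, 3, 4]

Each diagonal entry of L is the vertex degree and each off-diagonal entry is -1 where an edge is present, 0 otherwise; in the order [0, 1, 2, 3, 4, 5] the diagonal is [2, 2, 2, 2, 2, 2]. L is symmetric positive semidefinite, so every eigenvalue is real and nonnegative.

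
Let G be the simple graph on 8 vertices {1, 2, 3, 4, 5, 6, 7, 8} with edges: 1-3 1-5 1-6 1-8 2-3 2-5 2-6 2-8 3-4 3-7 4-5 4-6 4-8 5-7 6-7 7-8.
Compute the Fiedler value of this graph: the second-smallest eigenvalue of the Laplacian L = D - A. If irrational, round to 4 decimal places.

With the vertex order [1, 2, 3, 4, 5, 6, 7, 8], the degrees are [4, 4, 4, 4, 4, 4, 4, 4], giving D = diag(4, 4, 4, 4, 4, 4, 4, 4) and L = D - A. Computing the eigenvalues of L and sorting gives [0, 4, 4, 4, 4, 4, 4, 8]. The Fiedler value lambda_2 = 4 is strictly positive, so the graph is connected. The largest eigenvalue, 8, is at most the vertex count 8.

4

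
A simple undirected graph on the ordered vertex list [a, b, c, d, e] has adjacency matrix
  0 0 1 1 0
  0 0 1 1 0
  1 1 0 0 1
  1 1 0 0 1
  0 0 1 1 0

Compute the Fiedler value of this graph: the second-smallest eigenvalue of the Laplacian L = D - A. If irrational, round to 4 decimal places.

2

Reading degrees in the order [a, b, c, d, e] gives [2, 2, 3, 3, 2]; set D = diag(2, 2, 3, 3, 2) and form L = D - A. The smallest Laplacian eigenvalue is always 0. The next one, lambda_2 = 2, measures how hard the graph is to disconnect: larger values mean better connectivity. The eigenvalues sum to 12, which equals trace(L) = 2|E|. There is one zero in the spectrum, matching the 1 component.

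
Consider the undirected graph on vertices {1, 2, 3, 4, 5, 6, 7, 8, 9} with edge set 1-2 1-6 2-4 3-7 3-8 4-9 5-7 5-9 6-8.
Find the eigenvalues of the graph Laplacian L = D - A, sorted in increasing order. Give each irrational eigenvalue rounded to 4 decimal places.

Reading degrees in the order [1, 2, 3, 4, 5, 6, 7, 8, 9] gives [2, 2, 2, 2, 2, 2, 2, 2, 2]; set D = diag(2, 2, 2, 2, 2, 2, 2, 2, 2) and form L = D - A. Since every row of L sums to 0, the all-ones vector is in the kernel and 0 is an eigenvalue. The single zero eigenvalue shows the graph is connected.

[0, 0.4679, 0.4679, 1.6527, 1.6527, 3, 3, 3.8794, 3.8794]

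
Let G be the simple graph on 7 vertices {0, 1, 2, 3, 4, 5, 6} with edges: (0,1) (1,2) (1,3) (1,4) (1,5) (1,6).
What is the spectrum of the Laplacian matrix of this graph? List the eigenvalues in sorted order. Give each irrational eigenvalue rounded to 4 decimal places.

With the vertex order [0, 1, 2, 3, 4, 5, 6], the degrees are [1, 6, 1, 1, 1, 1, 1], giving D = diag(1, 6, 1, 1, 1, 1, 1) and L = D - A. Since every row of L sums to 0, the all-ones vector is in the kernel and 0 is an eigenvalue. The single zero eigenvalue shows the graph is connected.

[0, 1, 1, 1, 1, 1, 7]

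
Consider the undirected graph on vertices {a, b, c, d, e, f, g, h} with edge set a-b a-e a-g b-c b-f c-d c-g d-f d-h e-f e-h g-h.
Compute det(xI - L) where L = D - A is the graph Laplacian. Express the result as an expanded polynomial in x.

x^8 - 24x^7 + 240x^6 - 1296x^5 + 4080x^4 - 7488x^3 + 7424x^2 - 3072x

With the vertex order [a, b, c, d, e, f, g, h], the degrees are [3, 3, 3, 3, 3, 3, 3, 3], giving D = diag(3, 3, 3, 3, 3, 3, 3, 3) and L = D - A. L has integer entries, so p(x) = det(xI - L) has integer coefficients. Expanding the determinant yields x^8 - 24x^7 + 240x^6 - 1296x^5 + 4080x^4 - 7488x^3 + 7424x^2 - 3072x. Since p(0) = det(-L) = 0, x divides p(x). By the matrix-tree theorem the graph has (1/8) * product of the nonzero eigenvalues = 384 spanning trees.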